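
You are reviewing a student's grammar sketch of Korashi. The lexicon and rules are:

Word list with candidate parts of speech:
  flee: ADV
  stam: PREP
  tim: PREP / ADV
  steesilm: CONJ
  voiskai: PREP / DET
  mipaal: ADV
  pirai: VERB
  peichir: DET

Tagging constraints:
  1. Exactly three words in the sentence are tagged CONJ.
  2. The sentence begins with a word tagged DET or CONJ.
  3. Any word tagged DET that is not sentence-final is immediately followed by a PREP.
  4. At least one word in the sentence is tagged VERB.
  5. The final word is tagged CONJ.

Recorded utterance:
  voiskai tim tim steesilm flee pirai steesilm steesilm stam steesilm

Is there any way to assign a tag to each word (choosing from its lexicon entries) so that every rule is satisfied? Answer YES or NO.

NO

Candidates per position — 1:voiskai {PREP,DET}; 2:tim {PREP,ADV}; 3:tim {PREP,ADV}; 4:steesilm {CONJ}; 5:flee {ADV}; 6:pirai {VERB}; 7:steesilm {CONJ}; 8:steesilm {CONJ}; 9:stam {PREP}; 10:steesilm {CONJ}.
Rule 1 cannot be satisfied by any choice of tags from the lexicon.
So there is no consistent tagging.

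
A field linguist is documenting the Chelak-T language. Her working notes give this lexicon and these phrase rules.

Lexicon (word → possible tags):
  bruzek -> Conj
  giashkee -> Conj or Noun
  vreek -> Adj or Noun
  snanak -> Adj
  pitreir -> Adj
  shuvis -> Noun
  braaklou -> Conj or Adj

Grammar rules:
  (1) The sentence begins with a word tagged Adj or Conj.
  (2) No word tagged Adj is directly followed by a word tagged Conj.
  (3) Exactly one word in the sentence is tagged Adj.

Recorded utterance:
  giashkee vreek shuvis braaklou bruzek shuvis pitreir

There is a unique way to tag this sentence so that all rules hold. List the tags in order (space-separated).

Candidates per position — 1:giashkee {Conj,Noun}; 2:vreek {Adj,Noun}; 3:shuvis {Noun}; 4:braaklou {Conj,Adj}; 5:bruzek {Conj}; 6:shuvis {Noun}; 7:pitreir {Adj}.
Word 1 cannot be Noun — rule 1 would then fail for every completion. It is Conj.
Word 2 cannot be Adj — rule 3 would then fail for every completion. It is Noun.
Word 4 cannot be Adj — rule 2 would then fail for every completion. It is Conj.
So the tagging must be: Conj Noun Noun Conj Conj Noun Adj.
Verifying each rule — rule 1 satisfied; rule 2 satisfied; rule 3 satisfied.

Conj Noun Noun Conj Conj Noun Adj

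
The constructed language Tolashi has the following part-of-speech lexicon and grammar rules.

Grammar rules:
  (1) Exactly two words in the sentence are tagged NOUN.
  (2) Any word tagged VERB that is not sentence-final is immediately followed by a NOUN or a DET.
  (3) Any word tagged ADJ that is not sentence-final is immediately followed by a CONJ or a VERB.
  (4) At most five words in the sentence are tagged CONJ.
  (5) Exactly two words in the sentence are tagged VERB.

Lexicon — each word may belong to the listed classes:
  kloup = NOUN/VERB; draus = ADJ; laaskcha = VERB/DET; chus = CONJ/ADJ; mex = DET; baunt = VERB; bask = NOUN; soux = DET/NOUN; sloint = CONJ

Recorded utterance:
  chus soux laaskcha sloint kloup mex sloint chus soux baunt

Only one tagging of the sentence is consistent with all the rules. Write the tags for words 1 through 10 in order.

CONJ NOUN DET CONJ VERB DET CONJ CONJ NOUN VERB

Candidates per position — 1:chus {CONJ,ADJ}; 2:soux {DET,NOUN}; 3:laaskcha {VERB,DET}; 4:sloint {CONJ}; 5:kloup {NOUN,VERB}; 6:mex {DET}; 7:sloint {CONJ}; 8:chus {CONJ,ADJ}; 9:soux {DET,NOUN}; 10:baunt {VERB}.
Position 1: ADJ is ruled out by rule 3; that leaves CONJ.
Position 3: VERB is ruled out by rule 2; that leaves DET.
Position 5: NOUN is ruled out by rule 5; that leaves VERB.
Position 8: ADJ is ruled out by rule 3; that leaves CONJ.
Position 9: DET is ruled out by rule 1; that leaves NOUN.
Position 2: DET is ruled out by rule 1; that leaves NOUN.
The only consistent sequence is: CONJ NOUN DET CONJ VERB DET CONJ CONJ NOUN VERB.
Verifying each rule — rule 1 ok; rule 2 ok; rule 3 ok; rule 4 ok; rule 5 ok.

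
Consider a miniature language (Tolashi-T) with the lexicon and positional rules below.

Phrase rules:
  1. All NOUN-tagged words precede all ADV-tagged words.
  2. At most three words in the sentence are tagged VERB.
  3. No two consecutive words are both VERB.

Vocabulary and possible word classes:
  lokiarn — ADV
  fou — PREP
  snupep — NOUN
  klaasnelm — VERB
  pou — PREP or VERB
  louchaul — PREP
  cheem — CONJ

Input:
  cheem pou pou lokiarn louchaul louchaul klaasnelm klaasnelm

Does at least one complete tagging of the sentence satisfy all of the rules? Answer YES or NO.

NO

Candidates per position — 1:cheem {CONJ}; 2:pou {PREP,VERB}; 3:pou {PREP,VERB}; 4:lokiarn {ADV}; 5:louchaul {PREP}; 6:louchaul {PREP}; 7:klaasnelm {VERB}; 8:klaasnelm {VERB}.
Rule 3 cannot be satisfied by any choice of tags from the lexicon.
So there is no consistent tagging.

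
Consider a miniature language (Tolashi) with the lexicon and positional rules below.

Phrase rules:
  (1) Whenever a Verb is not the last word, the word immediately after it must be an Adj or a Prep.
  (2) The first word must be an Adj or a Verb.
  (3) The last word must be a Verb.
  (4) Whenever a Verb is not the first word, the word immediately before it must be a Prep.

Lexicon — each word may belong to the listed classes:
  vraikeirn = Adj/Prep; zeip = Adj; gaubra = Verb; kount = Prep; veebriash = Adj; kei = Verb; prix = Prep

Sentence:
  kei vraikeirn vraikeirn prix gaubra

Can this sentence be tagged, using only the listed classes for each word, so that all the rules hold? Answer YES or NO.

Candidates per position — 1:kei {Verb}; 2:vraikeirn {Adj,Prep}; 3:vraikeirn {Adj,Prep}; 4:prix {Prep}; 5:gaubra {Verb}.
One satisfying assignment: Verb Adj Prep Prep Verb.
Checking: rule 1 ok; rule 2 ok; rule 3 ok; rule 4 ok.

YES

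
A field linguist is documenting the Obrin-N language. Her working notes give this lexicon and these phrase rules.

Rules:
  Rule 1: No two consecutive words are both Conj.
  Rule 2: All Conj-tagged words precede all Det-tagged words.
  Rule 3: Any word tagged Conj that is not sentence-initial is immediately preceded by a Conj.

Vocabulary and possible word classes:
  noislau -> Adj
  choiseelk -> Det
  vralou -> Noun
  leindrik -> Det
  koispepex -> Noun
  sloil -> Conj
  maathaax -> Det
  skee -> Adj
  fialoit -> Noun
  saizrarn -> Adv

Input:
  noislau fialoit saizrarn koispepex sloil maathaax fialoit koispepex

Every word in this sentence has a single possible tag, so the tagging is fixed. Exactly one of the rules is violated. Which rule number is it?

Fixed tagging: Adj Noun Adv Noun Conj Det Noun Noun.
Applying the rules: R1 holds, R2 holds, R3 violated.
Only rule 3 fails.

3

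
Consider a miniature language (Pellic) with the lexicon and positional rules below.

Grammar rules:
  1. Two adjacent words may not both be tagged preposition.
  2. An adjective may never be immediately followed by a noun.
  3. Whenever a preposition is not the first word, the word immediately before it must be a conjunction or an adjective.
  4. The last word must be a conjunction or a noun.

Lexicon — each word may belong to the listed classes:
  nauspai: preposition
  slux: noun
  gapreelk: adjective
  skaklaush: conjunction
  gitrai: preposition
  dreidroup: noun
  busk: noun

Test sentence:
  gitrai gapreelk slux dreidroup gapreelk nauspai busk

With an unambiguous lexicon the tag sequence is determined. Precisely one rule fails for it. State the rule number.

2

Fixed tagging: preposition adjective noun noun adjective preposition noun.
Checking each rule: R1 ✓, R2 ✗, R3 ✓, R4 ✓.
Only rule 2 fails.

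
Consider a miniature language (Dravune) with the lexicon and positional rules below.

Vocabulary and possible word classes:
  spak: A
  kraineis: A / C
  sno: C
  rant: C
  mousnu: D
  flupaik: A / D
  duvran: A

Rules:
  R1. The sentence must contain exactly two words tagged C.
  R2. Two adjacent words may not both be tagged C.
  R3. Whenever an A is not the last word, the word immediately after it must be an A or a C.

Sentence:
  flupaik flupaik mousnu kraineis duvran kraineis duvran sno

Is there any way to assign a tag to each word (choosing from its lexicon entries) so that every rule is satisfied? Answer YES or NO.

YES

Candidates per position — 1:flupaik {A,D}; 2:flupaik {A,D}; 3:mousnu {D}; 4:kraineis {A,C}; 5:duvran {A}; 6:kraineis {A,C}; 7:duvran {A}; 8:sno {C}.
One satisfying assignment: D D D C A A A C.
Checking: rule 1 ✓; rule 2 ✓; rule 3 ✓.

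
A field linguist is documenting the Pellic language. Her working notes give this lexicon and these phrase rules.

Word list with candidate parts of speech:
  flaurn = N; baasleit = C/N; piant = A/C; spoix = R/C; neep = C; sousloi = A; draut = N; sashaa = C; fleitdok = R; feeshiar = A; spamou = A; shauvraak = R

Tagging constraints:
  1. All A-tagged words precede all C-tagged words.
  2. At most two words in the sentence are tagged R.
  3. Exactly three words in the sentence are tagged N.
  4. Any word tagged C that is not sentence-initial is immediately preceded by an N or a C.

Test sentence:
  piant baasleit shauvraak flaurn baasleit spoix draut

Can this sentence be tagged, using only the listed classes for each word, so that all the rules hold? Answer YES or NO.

Candidates per position — 1:piant {A,C}; 2:baasleit {C,N}; 3:shauvraak {R}; 4:flaurn {N}; 5:baasleit {C,N}; 6:spoix {R,C}; 7:draut {N}.
One satisfying assignment: C N R N C R N.
Rule-by-rule: rule 1 ✓; rule 2 ✓; rule 3 ✓; rule 4 ✓.

YES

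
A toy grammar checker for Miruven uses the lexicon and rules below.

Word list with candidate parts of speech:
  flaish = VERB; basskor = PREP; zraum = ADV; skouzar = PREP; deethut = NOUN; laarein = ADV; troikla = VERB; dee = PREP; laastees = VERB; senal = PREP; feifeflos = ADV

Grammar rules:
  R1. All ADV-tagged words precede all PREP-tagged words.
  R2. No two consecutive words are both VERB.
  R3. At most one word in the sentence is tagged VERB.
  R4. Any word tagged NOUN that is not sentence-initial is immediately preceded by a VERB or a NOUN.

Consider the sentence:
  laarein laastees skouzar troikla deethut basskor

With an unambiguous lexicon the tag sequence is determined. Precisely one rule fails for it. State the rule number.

Fixed tagging: ADV VERB PREP VERB NOUN PREP.
Checking each rule: R1 pass, R2 pass, R3 fail, R4 pass.
Only rule 3 fails.

3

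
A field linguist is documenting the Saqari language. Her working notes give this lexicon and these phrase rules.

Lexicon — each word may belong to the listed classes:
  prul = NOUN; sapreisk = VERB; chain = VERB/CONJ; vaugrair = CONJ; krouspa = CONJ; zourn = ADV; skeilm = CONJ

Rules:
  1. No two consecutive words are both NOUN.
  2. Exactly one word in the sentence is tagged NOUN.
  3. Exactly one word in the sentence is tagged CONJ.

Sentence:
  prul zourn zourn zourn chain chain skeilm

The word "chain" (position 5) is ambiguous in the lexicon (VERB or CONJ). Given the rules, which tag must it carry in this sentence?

Candidates per position — 1:prul {NOUN}; 2:zourn {ADV}; 3:zourn {ADV}; 4:zourn {ADV}; 5:chain {VERB,CONJ}; 6:chain {VERB,CONJ}; 7:skeilm {CONJ}.
At position 5, choosing CONJ makes rule 3 impossible to satisfy; hence VERB.
At position 6, choosing CONJ makes rule 3 impossible to satisfy; hence VERB.
The only consistent sequence is: NOUN ADV ADV ADV VERB VERB CONJ.
Check: rule 1 satisfied; rule 2 satisfied; rule 3 satisfied.

VERB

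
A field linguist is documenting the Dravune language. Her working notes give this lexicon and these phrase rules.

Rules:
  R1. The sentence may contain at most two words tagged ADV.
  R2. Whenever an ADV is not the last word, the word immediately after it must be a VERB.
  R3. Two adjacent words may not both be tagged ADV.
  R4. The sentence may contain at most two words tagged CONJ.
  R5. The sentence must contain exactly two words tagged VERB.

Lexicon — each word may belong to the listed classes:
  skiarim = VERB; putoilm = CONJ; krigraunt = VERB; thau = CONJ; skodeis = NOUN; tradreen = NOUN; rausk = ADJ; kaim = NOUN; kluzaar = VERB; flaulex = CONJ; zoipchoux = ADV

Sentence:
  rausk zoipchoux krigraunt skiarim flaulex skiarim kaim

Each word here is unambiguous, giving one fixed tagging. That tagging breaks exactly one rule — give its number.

5

Fixed tagging: ADJ ADV VERB VERB CONJ VERB NOUN.
Applying the rules: R1 ok, R2 ok, R3 ok, R4 ok, R5 fails.
Only rule 5 fails.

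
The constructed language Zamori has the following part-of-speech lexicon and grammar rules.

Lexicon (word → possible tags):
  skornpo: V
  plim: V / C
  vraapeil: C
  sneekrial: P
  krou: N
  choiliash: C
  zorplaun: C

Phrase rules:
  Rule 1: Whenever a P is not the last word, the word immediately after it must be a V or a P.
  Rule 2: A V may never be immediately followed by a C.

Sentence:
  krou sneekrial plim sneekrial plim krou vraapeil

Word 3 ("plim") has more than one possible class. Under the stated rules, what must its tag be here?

Candidates per position — 1:krou {N}; 2:sneekrial {P}; 3:plim {V,C}; 4:sneekrial {P}; 5:plim {V,C}; 6:krou {N}; 7:vraapeil {C}.
At position 3, choosing C makes rule 1 impossible to satisfy; hence V.
At position 5, choosing C makes rule 1 impossible to satisfy; hence V.
The only consistent sequence is: N P V P V N C.
Verifying each rule — rule 1 holds; rule 2 holds.

V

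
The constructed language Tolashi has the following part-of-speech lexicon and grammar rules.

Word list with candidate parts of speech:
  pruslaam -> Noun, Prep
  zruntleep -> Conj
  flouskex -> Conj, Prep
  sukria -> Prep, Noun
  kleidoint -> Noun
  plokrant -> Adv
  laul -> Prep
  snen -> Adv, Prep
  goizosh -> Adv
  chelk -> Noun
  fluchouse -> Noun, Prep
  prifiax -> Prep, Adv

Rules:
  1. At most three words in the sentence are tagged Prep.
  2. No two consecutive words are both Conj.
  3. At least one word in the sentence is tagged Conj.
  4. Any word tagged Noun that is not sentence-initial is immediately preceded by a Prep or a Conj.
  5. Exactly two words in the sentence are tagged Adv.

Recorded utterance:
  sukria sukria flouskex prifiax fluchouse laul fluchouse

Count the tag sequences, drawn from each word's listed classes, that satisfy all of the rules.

Candidates per position — 1:sukria {Prep,Noun}; 2:sukria {Prep,Noun}; 3:flouskex {Conj,Prep}; 4:prifiax {Prep,Adv}; 5:fluchouse {Noun,Prep}; 6:laul {Prep}; 7:fluchouse {Noun,Prep}.
There are 64 candidate sequences in total.
Rule 5 cannot be satisfied by any choice of tags from the lexicon.
So there is no consistent tagging.
Count = 0.

0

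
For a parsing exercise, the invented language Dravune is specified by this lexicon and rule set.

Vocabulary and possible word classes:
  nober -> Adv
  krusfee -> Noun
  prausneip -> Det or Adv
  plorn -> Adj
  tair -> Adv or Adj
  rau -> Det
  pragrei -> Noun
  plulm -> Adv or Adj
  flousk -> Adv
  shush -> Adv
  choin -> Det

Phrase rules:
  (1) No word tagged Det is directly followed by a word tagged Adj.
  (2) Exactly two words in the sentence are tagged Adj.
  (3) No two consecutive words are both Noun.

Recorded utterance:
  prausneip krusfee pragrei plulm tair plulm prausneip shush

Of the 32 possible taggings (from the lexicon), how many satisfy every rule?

0

Candidates per position — 1:prausneip {Det,Adv}; 2:krusfee {Noun}; 3:pragrei {Noun}; 4:plulm {Adv,Adj}; 5:tair {Adv,Adj}; 6:plulm {Adv,Adj}; 7:prausneip {Det,Adv}; 8:shush {Adv}.
There are 32 candidate sequences in total.
Rule 3 cannot be satisfied by any choice of tags from the lexicon.
So there is no consistent tagging.
Count = 0.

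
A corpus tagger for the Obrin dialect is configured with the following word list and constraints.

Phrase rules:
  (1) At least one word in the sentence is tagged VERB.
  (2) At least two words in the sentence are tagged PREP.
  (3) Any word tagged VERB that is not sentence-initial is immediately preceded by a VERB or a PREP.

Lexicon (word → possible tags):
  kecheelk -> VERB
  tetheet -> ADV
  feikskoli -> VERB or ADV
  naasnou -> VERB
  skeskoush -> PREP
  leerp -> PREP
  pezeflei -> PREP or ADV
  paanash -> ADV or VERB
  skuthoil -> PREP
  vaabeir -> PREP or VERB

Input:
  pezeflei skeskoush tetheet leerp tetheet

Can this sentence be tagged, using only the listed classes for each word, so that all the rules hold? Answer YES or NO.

NO

Candidates per position — 1:pezeflei {PREP,ADV}; 2:skeskoush {PREP}; 3:tetheet {ADV}; 4:leerp {PREP}; 5:tetheet {ADV}.
Rule 1 cannot be satisfied by any choice of tags from the lexicon.
So there is no consistent tagging.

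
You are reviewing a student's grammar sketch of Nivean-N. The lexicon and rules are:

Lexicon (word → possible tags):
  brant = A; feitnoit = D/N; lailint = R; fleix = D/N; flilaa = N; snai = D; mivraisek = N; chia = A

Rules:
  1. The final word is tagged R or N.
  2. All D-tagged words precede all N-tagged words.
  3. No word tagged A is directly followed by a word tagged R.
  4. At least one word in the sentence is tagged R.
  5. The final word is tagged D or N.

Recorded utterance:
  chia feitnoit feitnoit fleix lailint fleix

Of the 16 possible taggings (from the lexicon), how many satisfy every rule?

4

Candidates per position — 1:chia {A}; 2:feitnoit {D,N}; 3:feitnoit {D,N}; 4:fleix {D,N}; 5:lailint {R}; 6:fleix {D,N}.
There are 16 candidate sequences in total.
The sequences that satisfy every rule: A D D D R N; A D D N R N; A D N N R N; A N N N R N.
Count = 4.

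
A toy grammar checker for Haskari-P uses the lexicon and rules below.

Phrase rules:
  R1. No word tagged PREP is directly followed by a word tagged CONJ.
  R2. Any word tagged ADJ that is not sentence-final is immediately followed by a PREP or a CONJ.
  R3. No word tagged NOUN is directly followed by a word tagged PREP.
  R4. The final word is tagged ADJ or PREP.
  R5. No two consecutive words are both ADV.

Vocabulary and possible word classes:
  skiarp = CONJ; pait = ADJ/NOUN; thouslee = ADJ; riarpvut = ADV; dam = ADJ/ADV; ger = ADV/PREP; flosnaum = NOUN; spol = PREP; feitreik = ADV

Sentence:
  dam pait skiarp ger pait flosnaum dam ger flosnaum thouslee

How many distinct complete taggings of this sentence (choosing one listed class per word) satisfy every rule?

Candidates per position — 1:dam {ADJ,ADV}; 2:pait {ADJ,NOUN}; 3:skiarp {CONJ}; 4:ger {ADV,PREP}; 5:pait {ADJ,NOUN}; 6:flosnaum {NOUN}; 7:dam {ADJ,ADV}; 8:ger {ADV,PREP}; 9:flosnaum {NOUN}; 10:thouslee {ADJ}.
There are 64 candidate sequences in total.
Checking each against the rules leaves 8 sequences.
Count = 8.

8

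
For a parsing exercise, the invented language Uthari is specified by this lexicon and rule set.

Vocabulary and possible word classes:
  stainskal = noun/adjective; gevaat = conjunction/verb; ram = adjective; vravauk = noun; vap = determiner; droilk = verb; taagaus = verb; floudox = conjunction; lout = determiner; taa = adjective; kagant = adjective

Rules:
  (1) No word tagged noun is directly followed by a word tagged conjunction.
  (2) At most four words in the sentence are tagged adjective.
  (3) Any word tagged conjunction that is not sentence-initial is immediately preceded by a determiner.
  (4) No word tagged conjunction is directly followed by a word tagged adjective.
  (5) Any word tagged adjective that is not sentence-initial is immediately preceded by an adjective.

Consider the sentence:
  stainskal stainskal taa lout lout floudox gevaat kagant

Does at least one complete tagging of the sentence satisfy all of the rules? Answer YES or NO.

Candidates per position — 1:stainskal {noun,adjective}; 2:stainskal {noun,adjective}; 3:taa {adjective}; 4:lout {determiner}; 5:lout {determiner}; 6:floudox {conjunction}; 7:gevaat {conjunction,verb}; 8:kagant {adjective}.
Rule 5 cannot be satisfied by any choice of tags from the lexicon.
So there is no consistent tagging.

NO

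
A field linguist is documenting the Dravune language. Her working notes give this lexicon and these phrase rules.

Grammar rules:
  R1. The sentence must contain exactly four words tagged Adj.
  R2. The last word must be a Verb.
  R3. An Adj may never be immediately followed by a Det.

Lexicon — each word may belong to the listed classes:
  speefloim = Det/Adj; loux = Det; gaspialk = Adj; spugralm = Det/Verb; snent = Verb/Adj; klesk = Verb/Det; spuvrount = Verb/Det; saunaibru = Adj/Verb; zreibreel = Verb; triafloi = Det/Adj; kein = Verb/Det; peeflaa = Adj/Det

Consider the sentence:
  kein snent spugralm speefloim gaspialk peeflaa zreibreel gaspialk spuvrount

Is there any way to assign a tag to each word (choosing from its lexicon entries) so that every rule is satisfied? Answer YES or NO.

Candidates per position — 1:kein {Verb,Det}; 2:snent {Verb,Adj}; 3:spugralm {Det,Verb}; 4:speefloim {Det,Adj}; 5:gaspialk {Adj}; 6:peeflaa {Adj,Det}; 7:zreibreel {Verb}; 8:gaspialk {Adj}; 9:spuvrount {Verb,Det}.
One satisfying assignment: Verb Adj Verb Det Adj Adj Verb Adj Verb.
Rule-by-rule: rule 1 holds; rule 2 holds; rule 3 holds.

YES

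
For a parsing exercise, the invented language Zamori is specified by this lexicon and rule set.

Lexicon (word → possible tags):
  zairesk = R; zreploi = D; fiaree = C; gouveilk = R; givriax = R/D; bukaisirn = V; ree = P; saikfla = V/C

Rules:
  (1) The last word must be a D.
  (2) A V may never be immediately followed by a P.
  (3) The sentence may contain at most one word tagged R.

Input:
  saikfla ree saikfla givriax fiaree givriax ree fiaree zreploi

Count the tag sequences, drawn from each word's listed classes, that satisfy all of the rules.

Candidates per position — 1:saikfla {V,C}; 2:ree {P}; 3:saikfla {V,C}; 4:givriax {R,D}; 5:fiaree {C}; 6:givriax {R,D}; 7:ree {P}; 8:fiaree {C}; 9:zreploi {D}.
There are 16 candidate sequences in total.
Checking each against the rules leaves 6 sequences.
Count = 6.

6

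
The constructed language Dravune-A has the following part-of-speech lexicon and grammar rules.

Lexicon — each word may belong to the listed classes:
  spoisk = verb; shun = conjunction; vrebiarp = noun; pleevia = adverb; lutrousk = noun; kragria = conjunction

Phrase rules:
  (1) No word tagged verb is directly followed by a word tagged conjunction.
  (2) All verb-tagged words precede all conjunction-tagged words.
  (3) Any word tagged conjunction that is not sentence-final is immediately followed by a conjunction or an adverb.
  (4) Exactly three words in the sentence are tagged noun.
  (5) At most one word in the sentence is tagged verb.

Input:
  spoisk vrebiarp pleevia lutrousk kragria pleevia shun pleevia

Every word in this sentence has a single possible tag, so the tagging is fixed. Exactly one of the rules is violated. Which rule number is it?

Fixed tagging: verb noun adverb noun conjunction adverb conjunction adverb.
Checking each rule: R1 holds, R2 holds, R3 holds, R4 violated, R5 holds.
Only rule 4 fails.

4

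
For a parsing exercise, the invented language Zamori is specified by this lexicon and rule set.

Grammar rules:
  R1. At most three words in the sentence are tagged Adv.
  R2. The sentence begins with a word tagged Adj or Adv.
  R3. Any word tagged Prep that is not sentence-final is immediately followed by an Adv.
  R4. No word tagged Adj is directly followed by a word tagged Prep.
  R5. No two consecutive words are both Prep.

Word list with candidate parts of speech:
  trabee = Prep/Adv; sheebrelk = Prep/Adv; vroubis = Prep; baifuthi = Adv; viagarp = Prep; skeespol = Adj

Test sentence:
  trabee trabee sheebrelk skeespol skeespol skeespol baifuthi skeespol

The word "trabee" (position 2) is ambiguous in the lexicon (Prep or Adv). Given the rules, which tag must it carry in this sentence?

Candidates per position — 1:trabee {Prep,Adv}; 2:trabee {Prep,Adv}; 3:sheebrelk {Prep,Adv}; 4:skeespol {Adj}; 5:skeespol {Adj}; 6:skeespol {Adj}; 7:baifuthi {Adv}; 8:skeespol {Adj}.
If word 1 were Prep, no tagging could satisfy rule 2; so word 1 is Adv.
If word 3 were Prep, no tagging could satisfy rule 3; so word 3 is Adv.
If word 2 were Adv, no tagging could satisfy rule 1; so word 2 is Prep.
The unique satisfying tagging is: Adv Prep Adv Adj Adj Adj Adv Adj.
Verifying each rule — rule 1 satisfied; rule 2 satisfied; rule 3 satisfied; rule 4 satisfied; rule 5 satisfied.

Prep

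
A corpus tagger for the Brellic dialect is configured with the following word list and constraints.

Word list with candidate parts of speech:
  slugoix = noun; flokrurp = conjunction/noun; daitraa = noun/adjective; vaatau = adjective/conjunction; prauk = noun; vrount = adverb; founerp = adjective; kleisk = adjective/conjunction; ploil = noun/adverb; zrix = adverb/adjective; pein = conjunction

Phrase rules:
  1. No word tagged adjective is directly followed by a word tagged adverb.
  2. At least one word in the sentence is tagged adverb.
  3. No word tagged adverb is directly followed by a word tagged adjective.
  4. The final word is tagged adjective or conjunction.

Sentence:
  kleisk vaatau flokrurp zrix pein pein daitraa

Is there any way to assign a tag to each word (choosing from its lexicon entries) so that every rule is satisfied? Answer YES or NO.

Candidates per position — 1:kleisk {adjective,conjunction}; 2:vaatau {adjective,conjunction}; 3:flokrurp {conjunction,noun}; 4:zrix {adverb,adjective}; 5:pein {conjunction}; 6:pein {conjunction}; 7:daitraa {noun,adjective}.
One satisfying assignment: conjunction adjective conjunction adverb conjunction conjunction adjective.
Checking: rule 1 holds; rule 2 holds; rule 3 holds; rule 4 holds.

YES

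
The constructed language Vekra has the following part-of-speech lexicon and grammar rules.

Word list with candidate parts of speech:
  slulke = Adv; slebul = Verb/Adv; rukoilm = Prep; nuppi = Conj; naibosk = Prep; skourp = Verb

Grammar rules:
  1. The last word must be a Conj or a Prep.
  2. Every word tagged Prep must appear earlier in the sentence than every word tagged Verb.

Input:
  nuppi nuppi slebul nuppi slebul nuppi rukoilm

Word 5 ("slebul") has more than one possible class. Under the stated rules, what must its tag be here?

Candidates per position — 1:nuppi {Conj}; 2:nuppi {Conj}; 3:slebul {Verb,Adv}; 4:nuppi {Conj}; 5:slebul {Verb,Adv}; 6:nuppi {Conj}; 7:rukoilm {Prep}.
Position 3: Verb is ruled out by rule 2; that leaves Adv.
Position 5: Verb is ruled out by rule 2; that leaves Adv.
The unique satisfying tagging is: Conj Conj Adv Conj Adv Conj Prep.
Check: rule 1 ✓; rule 2 ✓.

Adv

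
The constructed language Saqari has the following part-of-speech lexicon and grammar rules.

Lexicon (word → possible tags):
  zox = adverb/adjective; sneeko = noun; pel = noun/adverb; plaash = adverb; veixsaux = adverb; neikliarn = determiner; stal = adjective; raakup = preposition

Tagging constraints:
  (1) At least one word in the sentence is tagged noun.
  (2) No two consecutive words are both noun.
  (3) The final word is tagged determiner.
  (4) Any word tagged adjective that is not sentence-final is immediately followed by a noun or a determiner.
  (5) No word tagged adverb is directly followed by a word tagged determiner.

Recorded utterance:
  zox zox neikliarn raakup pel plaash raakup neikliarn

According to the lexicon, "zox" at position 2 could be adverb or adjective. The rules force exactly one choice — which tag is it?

adjective

Candidates per position — 1:zox {adverb,adjective}; 2:zox {adverb,adjective}; 3:neikliarn {determiner}; 4:raakup {preposition}; 5:pel {noun,adverb}; 6:plaash {adverb}; 7:raakup {preposition}; 8:neikliarn {determiner}.
If word 1 were adjective, no tagging could satisfy rule 4; so word 1 is adverb.
If word 2 were adverb, no tagging could satisfy rule 5; so word 2 is adjective.
If word 5 were adverb, no tagging could satisfy rule 1; so word 5 is noun.
The unique satisfying tagging is: adverb adjective determiner preposition noun adverb preposition determiner.
Verifying each rule — rule 1 holds; rule 2 holds; rule 3 holds; rule 4 holds; rule 5 holds.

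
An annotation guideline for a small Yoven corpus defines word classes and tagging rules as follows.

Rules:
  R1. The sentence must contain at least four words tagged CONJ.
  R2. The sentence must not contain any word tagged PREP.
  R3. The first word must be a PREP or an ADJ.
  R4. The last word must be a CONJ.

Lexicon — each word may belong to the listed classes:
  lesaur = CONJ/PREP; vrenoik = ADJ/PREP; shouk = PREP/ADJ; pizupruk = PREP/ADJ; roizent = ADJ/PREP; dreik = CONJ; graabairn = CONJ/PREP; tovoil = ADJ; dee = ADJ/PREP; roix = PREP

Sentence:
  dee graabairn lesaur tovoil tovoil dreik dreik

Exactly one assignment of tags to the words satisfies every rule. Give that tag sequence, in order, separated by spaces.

ADJ CONJ CONJ ADJ ADJ CONJ CONJ

Candidates per position — 1:dee {ADJ,PREP}; 2:graabairn {CONJ,PREP}; 3:lesaur {CONJ,PREP}; 4:tovoil {ADJ}; 5:tovoil {ADJ}; 6:dreik {CONJ}; 7:dreik {CONJ}.
Position 1: tagging it PREP would leave rule 2 unsatisfiable, so it must be ADJ.
Position 2: tagging it PREP would leave rule 1 unsatisfiable, so it must be CONJ.
Position 3: tagging it PREP would leave rule 1 unsatisfiable, so it must be CONJ.
That leaves exactly one tagging: ADJ CONJ CONJ ADJ ADJ CONJ CONJ.
Check: rule 1 ✓; rule 2 ✓; rule 3 ✓; rule 4 ✓.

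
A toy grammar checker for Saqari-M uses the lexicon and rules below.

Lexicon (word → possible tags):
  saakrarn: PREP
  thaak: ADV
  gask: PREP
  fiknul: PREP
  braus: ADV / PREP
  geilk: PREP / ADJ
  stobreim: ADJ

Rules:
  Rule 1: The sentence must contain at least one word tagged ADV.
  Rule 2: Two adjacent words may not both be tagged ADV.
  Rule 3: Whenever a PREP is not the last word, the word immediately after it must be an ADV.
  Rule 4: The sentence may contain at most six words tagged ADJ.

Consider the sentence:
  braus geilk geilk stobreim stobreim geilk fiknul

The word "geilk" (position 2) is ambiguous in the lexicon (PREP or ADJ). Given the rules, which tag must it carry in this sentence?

Candidates per position — 1:braus {ADV,PREP}; 2:geilk {PREP,ADJ}; 3:geilk {PREP,ADJ}; 4:stobreim {ADJ}; 5:stobreim {ADJ}; 6:geilk {PREP,ADJ}; 7:fiknul {PREP}.
At position 1, choosing PREP makes rule 1 impossible to satisfy; hence ADV.
At position 2, choosing PREP makes rule 3 impossible to satisfy; hence ADJ.
At position 3, choosing PREP makes rule 3 impossible to satisfy; hence ADJ.
At position 6, choosing PREP makes rule 3 impossible to satisfy; hence ADJ.
The only consistent sequence is: ADV ADJ ADJ ADJ ADJ ADJ PREP.
Checking: rule 1 holds; rule 2 holds; rule 3 holds; rule 4 holds.

ADJ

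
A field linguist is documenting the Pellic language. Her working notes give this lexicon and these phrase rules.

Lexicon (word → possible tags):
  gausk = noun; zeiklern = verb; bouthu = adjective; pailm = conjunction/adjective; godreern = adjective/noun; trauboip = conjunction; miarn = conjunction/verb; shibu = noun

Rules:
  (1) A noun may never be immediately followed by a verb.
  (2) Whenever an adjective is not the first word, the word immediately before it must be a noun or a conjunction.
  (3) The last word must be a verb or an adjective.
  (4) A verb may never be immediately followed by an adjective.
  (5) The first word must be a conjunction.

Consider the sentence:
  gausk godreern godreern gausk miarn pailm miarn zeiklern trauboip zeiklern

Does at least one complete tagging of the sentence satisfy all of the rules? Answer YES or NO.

Candidates per position — 1:gausk {noun}; 2:godreern {adjective,noun}; 3:godreern {adjective,noun}; 4:gausk {noun}; 5:miarn {conjunction,verb}; 6:pailm {conjunction,adjective}; 7:miarn {conjunction,verb}; 8:zeiklern {verb}; 9:trauboip {conjunction}; 10:zeiklern {verb}.
Rule 5 cannot be satisfied by any choice of tags from the lexicon.
So there is no consistent tagging.

NO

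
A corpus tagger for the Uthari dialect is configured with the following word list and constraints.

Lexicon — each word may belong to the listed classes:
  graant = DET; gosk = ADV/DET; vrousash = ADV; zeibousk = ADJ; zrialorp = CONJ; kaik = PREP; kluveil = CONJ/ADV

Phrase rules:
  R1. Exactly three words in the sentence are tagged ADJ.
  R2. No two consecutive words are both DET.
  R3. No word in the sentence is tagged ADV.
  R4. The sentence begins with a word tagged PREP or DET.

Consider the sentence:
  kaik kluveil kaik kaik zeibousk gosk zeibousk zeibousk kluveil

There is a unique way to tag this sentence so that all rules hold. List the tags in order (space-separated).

Candidates per position — 1:kaik {PREP}; 2:kluveil {CONJ,ADV}; 3:kaik {PREP}; 4:kaik {PREP}; 5:zeibousk {ADJ}; 6:gosk {ADV,DET}; 7:zeibousk {ADJ}; 8:zeibousk {ADJ}; 9:kluveil {CONJ,ADV}.
If word 2 were ADV, no tagging could satisfy rule 3; so word 2 is CONJ.
If word 6 were ADV, no tagging could satisfy rule 3; so word 6 is DET.
If word 9 were ADV, no tagging could satisfy rule 3; so word 9 is CONJ.
So the tagging must be: PREP CONJ PREP PREP ADJ DET ADJ ADJ CONJ.
Checking: rule 1 ok; rule 2 ok; rule 3 ok; rule 4 ok.

PREP CONJ PREP PREP ADJ DET ADJ ADJ CONJ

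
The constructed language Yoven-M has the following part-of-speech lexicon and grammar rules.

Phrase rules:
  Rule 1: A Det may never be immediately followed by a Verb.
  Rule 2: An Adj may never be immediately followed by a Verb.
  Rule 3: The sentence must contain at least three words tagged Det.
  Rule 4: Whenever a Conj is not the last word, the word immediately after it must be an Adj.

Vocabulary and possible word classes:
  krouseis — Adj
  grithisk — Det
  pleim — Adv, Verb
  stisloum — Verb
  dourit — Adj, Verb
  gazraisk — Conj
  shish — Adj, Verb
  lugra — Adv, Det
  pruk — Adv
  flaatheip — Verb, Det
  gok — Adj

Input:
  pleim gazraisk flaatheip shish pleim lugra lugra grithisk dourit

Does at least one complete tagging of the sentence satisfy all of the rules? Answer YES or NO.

Candidates per position — 1:pleim {Adv,Verb}; 2:gazraisk {Conj}; 3:flaatheip {Verb,Det}; 4:shish {Adj,Verb}; 5:pleim {Adv,Verb}; 6:lugra {Adv,Det}; 7:lugra {Adv,Det}; 8:grithisk {Det}; 9:dourit {Adj,Verb}.
Rule 4 cannot be satisfied by any choice of tags from the lexicon.
So there is no consistent tagging.

NO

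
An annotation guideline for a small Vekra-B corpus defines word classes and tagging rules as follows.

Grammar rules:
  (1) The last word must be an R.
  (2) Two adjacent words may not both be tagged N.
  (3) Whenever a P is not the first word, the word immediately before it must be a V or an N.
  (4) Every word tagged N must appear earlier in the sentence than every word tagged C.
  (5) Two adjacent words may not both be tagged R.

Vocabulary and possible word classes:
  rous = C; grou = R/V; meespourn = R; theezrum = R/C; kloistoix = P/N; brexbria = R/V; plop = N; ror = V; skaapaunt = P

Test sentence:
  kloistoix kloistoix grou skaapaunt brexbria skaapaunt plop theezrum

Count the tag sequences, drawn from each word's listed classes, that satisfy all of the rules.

Candidates per position — 1:kloistoix {P,N}; 2:kloistoix {P,N}; 3:grou {R,V}; 4:skaapaunt {P}; 5:brexbria {R,V}; 6:skaapaunt {P}; 7:plop {N}; 8:theezrum {R,C}.
There are 32 candidate sequences in total.
The sequences that satisfy every rule: P N V P V P N R; N P V P V P N R.
Count = 2.

2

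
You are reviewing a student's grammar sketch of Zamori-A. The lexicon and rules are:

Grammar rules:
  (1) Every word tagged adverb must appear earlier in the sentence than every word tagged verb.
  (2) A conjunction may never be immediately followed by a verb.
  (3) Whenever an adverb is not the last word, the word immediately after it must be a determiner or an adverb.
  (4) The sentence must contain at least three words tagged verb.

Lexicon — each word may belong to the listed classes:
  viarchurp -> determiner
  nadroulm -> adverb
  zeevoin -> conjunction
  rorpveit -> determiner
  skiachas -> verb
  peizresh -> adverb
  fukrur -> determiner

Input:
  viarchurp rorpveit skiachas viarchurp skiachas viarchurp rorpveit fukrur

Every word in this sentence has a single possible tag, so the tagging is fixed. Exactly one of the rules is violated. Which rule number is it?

Fixed tagging: determiner determiner verb determiner verb determiner determiner determiner.
Rule check: R1 holds, R2 holds, R3 holds, R4 violated.
Only rule 4 fails.

4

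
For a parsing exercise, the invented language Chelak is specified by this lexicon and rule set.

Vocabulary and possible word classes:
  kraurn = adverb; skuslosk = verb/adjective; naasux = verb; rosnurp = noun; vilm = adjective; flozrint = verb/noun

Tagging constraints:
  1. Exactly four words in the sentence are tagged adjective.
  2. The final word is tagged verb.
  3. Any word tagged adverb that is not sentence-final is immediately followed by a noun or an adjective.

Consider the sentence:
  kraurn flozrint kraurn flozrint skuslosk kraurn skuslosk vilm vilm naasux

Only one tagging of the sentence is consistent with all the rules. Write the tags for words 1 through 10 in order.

Candidates per position — 1:kraurn {adverb}; 2:flozrint {verb,noun}; 3:kraurn {adverb}; 4:flozrint {verb,noun}; 5:skuslosk {verb,adjective}; 6:kraurn {adverb}; 7:skuslosk {verb,adjective}; 8:vilm {adjective}; 9:vilm {adjective}; 10:naasux {verb}.
Word 2 cannot be verb — rule 3 would then fail for every completion. It is noun.
Word 4 cannot be verb — rule 3 would then fail for every completion. It is noun.
Word 5 cannot be verb — rule 1 would then fail for every completion. It is adjective.
Word 7 cannot be verb — rule 1 would then fail for every completion. It is adjective.
The unique satisfying tagging is: adverb noun adverb noun adjective adverb adjective adjective adjective verb.
Checking: rule 1 satisfied; rule 2 satisfied; rule 3 satisfied.

adverb noun adverb noun adjective adverb adjective adjective adjective verb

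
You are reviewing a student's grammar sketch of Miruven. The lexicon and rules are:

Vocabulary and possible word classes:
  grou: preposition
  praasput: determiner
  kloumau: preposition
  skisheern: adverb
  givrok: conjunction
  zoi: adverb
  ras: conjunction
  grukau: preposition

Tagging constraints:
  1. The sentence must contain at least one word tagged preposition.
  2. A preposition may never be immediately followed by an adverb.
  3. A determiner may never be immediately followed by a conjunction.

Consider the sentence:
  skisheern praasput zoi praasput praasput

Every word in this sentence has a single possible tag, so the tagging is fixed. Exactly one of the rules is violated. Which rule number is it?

1

Fixed tagging: adverb determiner adverb determiner determiner.
Checking each rule: R1 fails, R2 ok, R3 ok.
Only rule 1 fails.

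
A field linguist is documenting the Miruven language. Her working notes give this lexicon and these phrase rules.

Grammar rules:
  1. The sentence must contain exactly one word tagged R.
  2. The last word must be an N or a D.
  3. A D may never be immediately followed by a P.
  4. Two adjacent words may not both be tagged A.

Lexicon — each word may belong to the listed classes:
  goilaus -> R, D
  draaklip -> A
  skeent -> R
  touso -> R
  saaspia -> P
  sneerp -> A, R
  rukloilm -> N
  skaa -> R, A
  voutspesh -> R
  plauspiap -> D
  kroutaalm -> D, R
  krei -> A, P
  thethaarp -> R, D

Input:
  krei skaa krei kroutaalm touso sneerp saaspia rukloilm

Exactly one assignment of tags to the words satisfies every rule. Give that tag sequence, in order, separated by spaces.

P A P D R A P N

Candidates per position — 1:krei {A,P}; 2:skaa {R,A}; 3:krei {A,P}; 4:kroutaalm {D,R}; 5:touso {R}; 6:sneerp {A,R}; 7:saaspia {P}; 8:rukloilm {N}.
Position 2: tagging it R would leave rule 1 unsatisfiable, so it must be A.
Position 3: tagging it A would leave rule 4 unsatisfiable, so it must be P.
Position 4: tagging it R would leave rule 1 unsatisfiable, so it must be D.
Position 6: tagging it R would leave rule 1 unsatisfiable, so it must be A.
Position 1: tagging it A would leave rule 4 unsatisfiable, so it must be P.
The only consistent sequence is: P A P D R A P N.
Check: rule 1 ✓; rule 2 ✓; rule 3 ✓; rule 4 ✓.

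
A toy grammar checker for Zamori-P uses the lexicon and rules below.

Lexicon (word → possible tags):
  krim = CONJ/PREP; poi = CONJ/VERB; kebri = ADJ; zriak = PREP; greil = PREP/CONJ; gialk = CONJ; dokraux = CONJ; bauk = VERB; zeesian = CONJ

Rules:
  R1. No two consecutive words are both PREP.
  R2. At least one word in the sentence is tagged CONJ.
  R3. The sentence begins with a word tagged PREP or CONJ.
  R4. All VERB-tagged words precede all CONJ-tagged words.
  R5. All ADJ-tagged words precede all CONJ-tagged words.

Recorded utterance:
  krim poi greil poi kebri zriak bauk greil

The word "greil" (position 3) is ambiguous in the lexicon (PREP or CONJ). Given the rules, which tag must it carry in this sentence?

Candidates per position — 1:krim {CONJ,PREP}; 2:poi {CONJ,VERB}; 3:greil {PREP,CONJ}; 4:poi {CONJ,VERB}; 5:kebri {ADJ}; 6:zriak {PREP}; 7:bauk {VERB}; 8:greil {PREP,CONJ}.
If word 1 were CONJ, no tagging could satisfy rule 4; so word 1 is PREP.
If word 2 were CONJ, no tagging could satisfy rule 4; so word 2 is VERB.
If word 3 were CONJ, no tagging could satisfy rule 4; so word 3 is PREP.
If word 4 were CONJ, no tagging could satisfy rule 4; so word 4 is VERB.
If word 8 were PREP, no tagging could satisfy rule 2; so word 8 is CONJ.
That leaves exactly one tagging: PREP VERB PREP VERB ADJ PREP VERB CONJ.
Checking: rule 1 ok; rule 2 ok; rule 3 ok; rule 4 ok; rule 5 ok.

PREP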